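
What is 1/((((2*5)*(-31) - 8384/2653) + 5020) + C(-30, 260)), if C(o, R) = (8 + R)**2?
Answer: 2653/203036318 ≈ 1.3067e-5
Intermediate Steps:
1/((((2*5)*(-31) - 8384/2653) + 5020) + C(-30, 260)) = 1/((((2*5)*(-31) - 8384/2653) + 5020) + (8 + 260)**2) = 1/(((10*(-31) - 8384*1/2653) + 5020) + 268**2) = 1/(((-310 - 8384/2653) + 5020) + 71824) = 1/((-830814/2653 + 5020) + 71824) = 1/(12487246/2653 + 71824) = 1/(203036318/2653) = 2653/203036318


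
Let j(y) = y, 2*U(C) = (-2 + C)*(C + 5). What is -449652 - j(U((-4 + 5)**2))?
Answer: -449649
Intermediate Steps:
U(C) = (-2 + C)*(5 + C)/2 (U(C) = ((-2 + C)*(C + 5))/2 = ((-2 + C)*(5 + C))/2 = (-2 + C)*(5 + C)/2)
-449652 - j(U((-4 + 5)**2)) = -449652 - (-5 + ((-4 + 5)**2)**2/2 + 3*(-4 + 5)**2/2) = -449652 - (-5 + (1**2)**2/2 + (3/2)*1**2) = -449652 - (-5 + (1/2)*1**2 + (3/2)*1) = -449652 - (-5 + (1/2)*1 + 3/2) = -449652 - (-5 + 1/2 + 3/2) = -449652 - 1*(-3) = -449652 + 3 = -449649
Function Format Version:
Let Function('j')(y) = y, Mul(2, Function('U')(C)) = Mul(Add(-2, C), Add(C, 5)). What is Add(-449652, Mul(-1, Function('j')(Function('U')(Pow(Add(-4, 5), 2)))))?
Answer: -449649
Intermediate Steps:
Function('U')(C) = Mul(Rational(1, 2), Add(-2, C), Add(5, C)) (Function('U')(C) = Mul(Rational(1, 2), Mul(Add(-2, C), Add(C, 5))) = Mul(Rational(1, 2), Mul(Add(-2, C), Add(5, C))) = Mul(Rational(1, 2), Add(-2, C), Add(5, C)))
Add(-449652, Mul(-1, Function('j')(Function('U')(Pow(Add(-4, 5), 2))))) = Add(-449652, Mul(-1, Add(-5, Mul(Rational(1, 2), Pow(Pow(Add(-4, 5), 2), 2)), Mul(Rational(3, 2), Pow(Add(-4, 5), 2))))) = Add(-449652, Mul(-1, Add(-5, Mul(Rational(1, 2), Pow(Pow(1, 2), 2)), Mul(Rational(3, 2), Pow(1, 2))))) = Add(-449652, Mul(-1, Add(-5, Mul(Rational(1, 2), Pow(1, 2)), Mul(Rational(3, 2), 1)))) = Add(-449652, Mul(-1, Add(-5, Mul(Rational(1, 2), 1), Rational(3, 2)))) = Add(-449652, Mul(-1, Add(-5, Rational(1, 2), Rational(3, 2)))) = Add(-449652, Mul(-1, -3)) = Add(-449652, 3) = -449649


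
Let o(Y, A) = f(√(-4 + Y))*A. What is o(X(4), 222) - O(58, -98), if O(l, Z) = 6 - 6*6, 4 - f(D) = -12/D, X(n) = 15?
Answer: 918 + 2664*√11/11 ≈ 1721.2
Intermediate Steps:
f(D) = 4 + 12/D (f(D) = 4 - (-12)/D = 4 + 12/D)
O(l, Z) = -30 (O(l, Z) = 6 - 36 = -30)
o(Y, A) = A*(4 + 12/√(-4 + Y)) (o(Y, A) = (4 + 12/(√(-4 + Y)))*A = (4 + 12/√(-4 + Y))*A = A*(4 + 12/√(-4 + Y)))
o(X(4), 222) - O(58, -98) = (4*222 + 12*222/√(-4 + 15)) - 1*(-30) = (888 + 12*222/√11) + 30 = (888 + 12*222*(√11/11)) + 30 = (888 + 2664*√11/11) + 30 = 918 + 2664*√11/11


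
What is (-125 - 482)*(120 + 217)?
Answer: -204559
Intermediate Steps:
(-125 - 482)*(120 + 217) = -607*337 = -204559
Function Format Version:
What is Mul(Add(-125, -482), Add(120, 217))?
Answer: -204559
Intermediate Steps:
Mul(Add(-125, -482), Add(120, 217)) = Mul(-607, 337) = -204559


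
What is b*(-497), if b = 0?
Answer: 0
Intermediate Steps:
b*(-497) = 0*(-497) = 0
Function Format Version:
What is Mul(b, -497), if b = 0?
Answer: 0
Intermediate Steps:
Mul(b, -497) = Mul(0, -497) = 0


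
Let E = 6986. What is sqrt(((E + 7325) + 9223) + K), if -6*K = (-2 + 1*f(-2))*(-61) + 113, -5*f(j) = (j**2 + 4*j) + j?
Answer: sqrt(21156330)/30 ≈ 153.32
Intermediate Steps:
f(j) = -j - j**2/5 (f(j) = -((j**2 + 4*j) + j)/5 = -(j**2 + 5*j)/5 = -j - j**2/5)
K = -809/30 (K = -((-2 + 1*(-1/5*(-2)*(5 - 2)))*(-61) + 113)/6 = -((-2 + 1*(-1/5*(-2)*3))*(-61) + 113)/6 = -((-2 + 1*(6/5))*(-61) + 113)/6 = -((-2 + 6/5)*(-61) + 113)/6 = -(-4/5*(-61) + 113)/6 = -(244/5 + 113)/6 = -1/6*809/5 = -809/30 ≈ -26.967)
sqrt(((E + 7325) + 9223) + K) = sqrt(((6986 + 7325) + 9223) - 809/30) = sqrt((14311 + 9223) - 809/30) = sqrt(23534 - 809/30) = sqrt(705211/30) = sqrt(21156330)/30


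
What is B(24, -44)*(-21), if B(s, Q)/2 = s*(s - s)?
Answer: 0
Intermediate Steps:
B(s, Q) = 0 (B(s, Q) = 2*(s*(s - s)) = 2*(s*0) = 2*0 = 0)
B(24, -44)*(-21) = 0*(-21) = 0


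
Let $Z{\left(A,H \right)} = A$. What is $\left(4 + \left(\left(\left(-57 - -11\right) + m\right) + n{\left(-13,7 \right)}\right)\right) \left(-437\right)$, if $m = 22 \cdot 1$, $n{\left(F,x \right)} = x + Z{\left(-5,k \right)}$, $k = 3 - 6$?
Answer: $7866$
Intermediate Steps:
$k = -3$ ($k = 3 - 6 = -3$)
$n{\left(F,x \right)} = -5 + x$ ($n{\left(F,x \right)} = x - 5 = -5 + x$)
$m = 22$
$\left(4 + \left(\left(\left(-57 - -11\right) + m\right) + n{\left(-13,7 \right)}\right)\right) \left(-437\right) = \left(4 + \left(\left(\left(-57 - -11\right) + 22\right) + \left(-5 + 7\right)\right)\right) \left(-437\right) = \left(4 + \left(\left(\left(-57 + 11\right) + 22\right) + 2\right)\right) \left(-437\right) = \left(4 + \left(\left(-46 + 22\right) + 2\right)\right) \left(-437\right) = \left(4 + \left(-24 + 2\right)\right) \left(-437\right) = \left(4 - 22\right) \left(-437\right) = \left(-18\right) \left(-437\right) = 7866$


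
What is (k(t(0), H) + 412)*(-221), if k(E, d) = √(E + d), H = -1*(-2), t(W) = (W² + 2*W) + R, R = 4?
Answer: -91052 - 221*√6 ≈ -91593.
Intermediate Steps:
t(W) = 4 + W² + 2*W (t(W) = (W² + 2*W) + 4 = 4 + W² + 2*W)
H = 2
(k(t(0), H) + 412)*(-221) = (√((4 + 0² + 2*0) + 2) + 412)*(-221) = (√((4 + 0 + 0) + 2) + 412)*(-221) = (√(4 + 2) + 412)*(-221) = (√6 + 412)*(-221) = (412 + √6)*(-221) = -91052 - 221*√6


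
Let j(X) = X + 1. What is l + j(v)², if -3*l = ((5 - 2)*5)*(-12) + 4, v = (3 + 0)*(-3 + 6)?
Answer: 476/3 ≈ 158.67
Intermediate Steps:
v = 9 (v = 3*3 = 9)
j(X) = 1 + X
l = 176/3 (l = -(((5 - 2)*5)*(-12) + 4)/3 = -((3*5)*(-12) + 4)/3 = -(15*(-12) + 4)/3 = -(-180 + 4)/3 = -⅓*(-176) = 176/3 ≈ 58.667)
l + j(v)² = 176/3 + (1 + 9)² = 176/3 + 10² = 176/3 + 100 = 476/3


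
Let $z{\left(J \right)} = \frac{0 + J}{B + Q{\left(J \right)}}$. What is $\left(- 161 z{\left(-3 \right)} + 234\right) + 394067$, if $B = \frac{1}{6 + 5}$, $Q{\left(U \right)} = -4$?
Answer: $\frac{16949630}{43} \approx 3.9418 \cdot 10^{5}$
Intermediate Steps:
$B = \frac{1}{11} \approx 0.090909$
$z{\left(J \right)} = - \frac{11 J}{43}$ ($z{\left(J \right)} = \frac{0 + J}{\frac{1}{11} - 4} = \frac{J}{- \frac{43}{11}} = J \left(- \frac{11}{43}\right) = - \frac{11 J}{43}$)
$\left(- 161 z{\left(-3 \right)} + 234\right) + 394067 = \left(- 161 \left(\left(- \frac{11}{43}\right) \left(-3\right)\right) + 234\right) + 394067 = \left(\left(-161\right) \frac{33}{43} + 234\right) + 394067 = \left(- \frac{5313}{43} + 234\right) + 394067 = \frac{4749}{43} + 394067 = \frac{16949630}{43}$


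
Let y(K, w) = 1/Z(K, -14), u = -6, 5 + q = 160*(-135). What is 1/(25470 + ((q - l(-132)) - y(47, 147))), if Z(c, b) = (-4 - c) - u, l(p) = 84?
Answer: 45/170146 ≈ 0.00026448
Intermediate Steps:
q = -21605 (q = -5 + 160*(-135) = -5 - 21600 = -21605)
Z(c, b) = 2 - c (Z(c, b) = (-4 - c) - 1*(-6) = (-4 - c) + 6 = 2 - c)
y(K, w) = 1/(2 - K)
1/(25470 + ((q - l(-132)) - y(47, 147))) = 1/(25470 + ((-21605 - 1*84) - (-1)/(-2 + 47))) = 1/(25470 + ((-21605 - 84) - (-1)/45)) = 1/(25470 + (-21689 - (-1)/45)) = 1/(25470 + (-21689 - 1*(-1/45))) = 1/(25470 + (-21689 + 1/45)) = 1/(25470 - 976004/45) = 1/(170146/45) = 45/170146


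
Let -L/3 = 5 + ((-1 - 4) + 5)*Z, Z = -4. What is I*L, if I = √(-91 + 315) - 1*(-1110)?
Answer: -16650 - 60*√14 ≈ -16875.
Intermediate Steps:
L = -15 (L = -3*(5 + ((-1 - 4) + 5)*(-4)) = -3*(5 + (-5 + 5)*(-4)) = -3*(5 + 0*(-4)) = -3*(5 + 0) = -3*5 = -15)
I = 1110 + 4*√14 (I = √224 + 1110 = 4*√14 + 1110 = 1110 + 4*√14 ≈ 1125.0)
I*L = (1110 + 4*√14)*(-15) = -16650 - 60*√14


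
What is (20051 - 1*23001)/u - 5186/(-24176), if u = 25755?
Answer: 6224623/62265288 ≈ 0.099969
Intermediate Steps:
(20051 - 1*23001)/u - 5186/(-24176) = (20051 - 1*23001)/25755 - 5186/(-24176) = (20051 - 23001)*(1/25755) - 5186*(-1/24176) = -2950*1/25755 + 2593/12088 = -590/5151 + 2593/12088 = 6224623/62265288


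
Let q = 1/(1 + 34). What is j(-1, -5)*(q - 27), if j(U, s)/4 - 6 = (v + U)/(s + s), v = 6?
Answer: -20768/35 ≈ -593.37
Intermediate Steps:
j(U, s) = 24 + 2*(6 + U)/s (j(U, s) = 24 + 4*((6 + U)/(s + s)) = 24 + 4*((6 + U)/((2*s))) = 24 + 4*((6 + U)*(1/(2*s))) = 24 + 4*((6 + U)/(2*s)) = 24 + 2*(6 + U)/s)
q = 1/35 ≈ 0.028571
j(-1, -5)*(q - 27) = (2*(6 - 1 + 12*(-5))/(-5))*(1/35 - 27) = (2*(-⅕)*(6 - 1 - 60))*(-944/35) = (2*(-⅕)*(-55))*(-944/35) = 22*(-944/35) = -20768/35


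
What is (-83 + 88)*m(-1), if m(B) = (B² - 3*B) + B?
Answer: 15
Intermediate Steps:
m(B) = B² - 2*B
(-83 + 88)*m(-1) = (-83 + 88)*(-(-2 - 1)) = 5*(-1*(-3)) = 5*3 = 15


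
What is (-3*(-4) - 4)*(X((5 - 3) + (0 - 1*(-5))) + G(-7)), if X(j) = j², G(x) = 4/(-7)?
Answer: 2712/7 ≈ 387.43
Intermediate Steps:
G(x) = -4/7 (G(x) = 4*(-⅐) = -4/7)
(-3*(-4) - 4)*(X((5 - 3) + (0 - 1*(-5))) + G(-7)) = (-3*(-4) - 4)*(((5 - 3) + (0 - 1*(-5)))² - 4/7) = (12 - 4)*((2 + (0 + 5))² - 4/7) = 8*((2 + 5)² - 4/7) = 8*(7² - 4/7) = 8*(49 - 4/7) = 8*(339/7) = 2712/7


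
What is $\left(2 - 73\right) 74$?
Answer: $-5254$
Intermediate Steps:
$\left(2 - 73\right) 74 = \left(-71\right) 74 = -5254$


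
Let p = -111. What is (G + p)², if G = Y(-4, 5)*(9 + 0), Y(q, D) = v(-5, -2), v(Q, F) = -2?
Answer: 16641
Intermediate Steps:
Y(q, D) = -2
G = -18 (G = -2*(9 + 0) = -2*9 = -18)
(G + p)² = (-18 - 111)² = (-129)² = 16641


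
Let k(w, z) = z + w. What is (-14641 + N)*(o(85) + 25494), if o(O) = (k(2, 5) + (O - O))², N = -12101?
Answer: -683070906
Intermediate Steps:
k(w, z) = w + z
o(O) = 49 (o(O) = ((2 + 5) + (O - O))² = (7 + 0)² = 7² = 49)
(-14641 + N)*(o(85) + 25494) = (-14641 - 12101)*(49 + 25494) = -26742*25543 = -683070906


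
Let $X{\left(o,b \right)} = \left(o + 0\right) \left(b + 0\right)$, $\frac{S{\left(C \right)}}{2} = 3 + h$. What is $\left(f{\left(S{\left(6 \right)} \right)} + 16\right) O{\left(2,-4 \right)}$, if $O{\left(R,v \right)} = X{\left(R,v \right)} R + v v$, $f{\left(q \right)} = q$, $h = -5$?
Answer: $0$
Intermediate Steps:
$S{\left(C \right)} = -4$ ($S{\left(C \right)} = 2 \left(3 - 5\right) = 2 \left(-2\right) = -4$)
$X{\left(o,b \right)} = b o$ ($X{\left(o,b \right)} = o b = b o$)
$O{\left(R,v \right)} = v^{2} + v R^{2}$ ($O{\left(R,v \right)} = v R R + v v = R v R + v^{2} = v R^{2} + v^{2} = v^{2} + v R^{2}$)
$\left(f{\left(S{\left(6 \right)} \right)} + 16\right) O{\left(2,-4 \right)} = \left(-4 + 16\right) \left(- 4 \left(-4 + 2^{2}\right)\right) = 12 \left(- 4 \left(-4 + 4\right)\right) = 12 \left(\left(-4\right) 0\right) = 12 \cdot 0 = 0$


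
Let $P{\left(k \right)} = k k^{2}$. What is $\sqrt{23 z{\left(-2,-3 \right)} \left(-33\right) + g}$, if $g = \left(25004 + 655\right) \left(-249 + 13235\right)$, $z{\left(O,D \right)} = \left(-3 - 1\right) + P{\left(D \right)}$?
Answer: $\sqrt{333231303} \approx 18255.0$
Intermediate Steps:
$P{\left(k \right)} = k^{3}$
$z{\left(O,D \right)} = -4 + D^{3}$ ($z{\left(O,D \right)} = \left(-3 - 1\right) + D^{3} = -4 + D^{3}$)
$g = 333207774$ ($g = 25659 \cdot 12986 = 333207774$)
$\sqrt{23 z{\left(-2,-3 \right)} \left(-33\right) + g} = \sqrt{23 \left(-4 + \left(-3\right)^{3}\right) \left(-33\right) + 333207774} = \sqrt{23 \left(-4 - 27\right) \left(-33\right) + 333207774} = \sqrt{23 \left(-31\right) \left(-33\right) + 333207774} = \sqrt{\left(-713\right) \left(-33\right) + 333207774} = \sqrt{23529 + 333207774} = \sqrt{333231303}$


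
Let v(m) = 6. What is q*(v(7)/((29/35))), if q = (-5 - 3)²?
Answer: 13440/29 ≈ 463.45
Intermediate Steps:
q = 64 (q = (-8)² = 64)
q*(v(7)/((29/35))) = 64*(6/((29/35))) = 64*(6/((29*(1/35)))) = 64*(6/(29/35)) = 64*(6*(35/29)) = 64*(210/29) = 13440/29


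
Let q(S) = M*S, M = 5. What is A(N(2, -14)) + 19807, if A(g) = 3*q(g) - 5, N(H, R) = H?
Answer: 19832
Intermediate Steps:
q(S) = 5*S
A(g) = -5 + 15*g (A(g) = 3*(5*g) - 5 = 15*g - 5 = -5 + 15*g)
A(N(2, -14)) + 19807 = (-5 + 15*2) + 19807 = (-5 + 30) + 19807 = 25 + 19807 = 19832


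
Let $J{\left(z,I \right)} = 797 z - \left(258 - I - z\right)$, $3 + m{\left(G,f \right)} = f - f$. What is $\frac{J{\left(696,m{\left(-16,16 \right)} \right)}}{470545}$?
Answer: $\frac{555147}{470545} \approx 1.1798$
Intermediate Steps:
$m{\left(G,f \right)} = -3$ ($m{\left(G,f \right)} = -3 + \left(f - f\right) = -3 + 0 = -3$)
$J{\left(z,I \right)} = -258 + I + 798 z$ ($J{\left(z,I \right)} = 797 z - \left(258 - I - z\right) = 797 z + \left(-258 + I + z\right) = -258 + I + 798 z$)
$\frac{J{\left(696,m{\left(-16,16 \right)} \right)}}{470545} = \frac{-258 - 3 + 798 \cdot 696}{470545} = \left(-258 - 3 + 555408\right) \frac{1}{470545} = 555147 \cdot \frac{1}{470545} = \frac{555147}{470545}$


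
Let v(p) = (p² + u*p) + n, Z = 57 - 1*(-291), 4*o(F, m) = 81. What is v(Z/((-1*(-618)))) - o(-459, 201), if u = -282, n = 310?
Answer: 5570615/42436 ≈ 131.27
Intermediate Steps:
o(F, m) = 81/4 (o(F, m) = (¼)*81 = 81/4)
Z = 348 (Z = 57 + 291 = 348)
v(p) = 310 + p² - 282*p (v(p) = (p² - 282*p) + 310 = 310 + p² - 282*p)
v(Z/((-1*(-618)))) - o(-459, 201) = (310 + (348/((-1*(-618))))² - 98136/((-1*(-618)))) - 1*81/4 = (310 + (348/618)² - 98136/618) - 81/4 = (310 + (348*(1/618))² - 98136/618) - 81/4 = (310 + (58/103)² - 282*58/103) - 81/4 = (310 + 3364/10609 - 16356/103) - 81/4 = 1607486/10609 - 81/4 = 5570615/42436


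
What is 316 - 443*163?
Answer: -71893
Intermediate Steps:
316 - 443*163 = 316 - 72209 = -71893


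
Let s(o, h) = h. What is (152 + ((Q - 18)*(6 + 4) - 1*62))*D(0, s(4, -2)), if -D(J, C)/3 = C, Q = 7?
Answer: -120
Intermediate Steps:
D(J, C) = -3*C
(152 + ((Q - 18)*(6 + 4) - 1*62))*D(0, s(4, -2)) = (152 + ((7 - 18)*(6 + 4) - 1*62))*(-3*(-2)) = (152 + (-11*10 - 62))*6 = (152 + (-110 - 62))*6 = (152 - 172)*6 = -20*6 = -120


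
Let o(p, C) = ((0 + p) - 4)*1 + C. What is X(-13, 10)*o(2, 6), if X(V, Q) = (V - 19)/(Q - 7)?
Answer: -128/3 ≈ -42.667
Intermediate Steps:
o(p, C) = -4 + C + p (o(p, C) = (p - 4)*1 + C = (-4 + p)*1 + C = (-4 + p) + C = -4 + C + p)
X(V, Q) = (-19 + V)/(-7 + Q)
X(-13, 10)*o(2, 6) = ((-19 - 13)/(-7 + 10))*(-4 + 6 + 2) = (-32/3)*4 = ((⅓)*(-32))*4 = -32/3*4 = -128/3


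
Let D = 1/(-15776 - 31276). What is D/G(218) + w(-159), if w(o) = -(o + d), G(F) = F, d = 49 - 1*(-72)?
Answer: 389778767/10257336 ≈ 38.000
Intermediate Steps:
d = 121 (d = 49 + 72 = 121)
D = -1/47052 (D = 1/(-47052) = -1/47052 ≈ -2.1253e-5)
w(o) = -121 - o (w(o) = -(o + 121) = -(121 + o) = -121 - o)
D/G(218) + w(-159) = -1/47052/218 + (-121 - 1*(-159)) = -1/47052*1/218 + (-121 + 159) = -1/10257336 + 38 = 389778767/10257336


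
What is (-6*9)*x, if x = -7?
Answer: 378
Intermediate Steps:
(-6*9)*x = -6*9*(-7) = -54*(-7) = 378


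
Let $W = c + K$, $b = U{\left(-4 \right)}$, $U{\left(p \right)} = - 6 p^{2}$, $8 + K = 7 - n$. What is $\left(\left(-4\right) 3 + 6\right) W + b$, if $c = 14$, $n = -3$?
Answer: $-192$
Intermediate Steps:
$K = 2$ ($K = -8 + \left(7 - -3\right) = -8 + \left(7 + 3\right) = -8 + 10 = 2$)
$b = -96$ ($b = - 6 \left(-4\right)^{2} = \left(-6\right) 16 = -96$)
$W = 16$ ($W = 14 + 2 = 16$)
$\left(\left(-4\right) 3 + 6\right) W + b = \left(\left(-4\right) 3 + 6\right) 16 - 96 = \left(-12 + 6\right) 16 - 96 = \left(-6\right) 16 - 96 = -96 - 96 = -192$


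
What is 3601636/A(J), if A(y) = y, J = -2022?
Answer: -1800818/1011 ≈ -1781.2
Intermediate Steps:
3601636/A(J) = 3601636/(-2022) = 3601636*(-1/2022) = -1800818/1011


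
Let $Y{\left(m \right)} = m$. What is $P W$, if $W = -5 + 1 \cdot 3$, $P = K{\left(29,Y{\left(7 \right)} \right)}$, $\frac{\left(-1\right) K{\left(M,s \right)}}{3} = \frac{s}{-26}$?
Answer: $- \frac{21}{13} \approx -1.6154$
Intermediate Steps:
$K{\left(M,s \right)} = \frac{3 s}{26}$ ($K{\left(M,s \right)} = - 3 \frac{s}{-26} = - 3 s \left(- \frac{1}{26}\right) = - 3 \left(- \frac{s}{26}\right) = \frac{3 s}{26}$)
$P = \frac{21}{26}$ ($P = \frac{3}{26} \cdot 7 = \frac{21}{26} \approx 0.80769$)
$W = -2$ ($W = -5 + 3 = -2$)
$P W = \frac{21}{26} \left(-2\right) = - \frac{21}{13}$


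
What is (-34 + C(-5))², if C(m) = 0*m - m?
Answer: 841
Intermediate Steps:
C(m) = -m (C(m) = 0 - m = -m)
(-34 + C(-5))² = (-34 - 1*(-5))² = (-34 + 5)² = (-29)² = 841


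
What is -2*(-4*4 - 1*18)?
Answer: 68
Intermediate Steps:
-2*(-4*4 - 1*18) = -2*(-16 - 18) = -2*(-34) = 68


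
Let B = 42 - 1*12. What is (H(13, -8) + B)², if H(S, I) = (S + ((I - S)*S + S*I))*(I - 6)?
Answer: 26275876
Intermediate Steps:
H(S, I) = (-6 + I)*(S + I*S + S*(I - S)) (H(S, I) = (S + (S*(I - S) + I*S))*(-6 + I) = (S + (I*S + S*(I - S)))*(-6 + I) = (S + I*S + S*(I - S))*(-6 + I) = (-6 + I)*(S + I*S + S*(I - S)))
B = 30 (B = 42 - 12 = 30)
(H(13, -8) + B)² = (13*(-6 - 11*(-8) + 2*(-8)² + 6*13 - 1*(-8)*13) + 30)² = (13*(-6 + 88 + 2*64 + 78 + 104) + 30)² = (13*(-6 + 88 + 128 + 78 + 104) + 30)² = (13*392 + 30)² = (5096 + 30)² = 5126² = 26275876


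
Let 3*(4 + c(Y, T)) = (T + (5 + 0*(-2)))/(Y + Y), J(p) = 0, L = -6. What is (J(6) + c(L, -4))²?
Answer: 21025/1296 ≈ 16.223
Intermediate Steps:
c(Y, T) = -4 + (5 + T)/(6*Y) (c(Y, T) = -4 + ((T + (5 + 0*(-2)))/(Y + Y))/3 = -4 + ((T + (5 + 0))/((2*Y)))/3 = -4 + ((T + 5)*(1/(2*Y)))/3 = -4 + ((5 + T)*(1/(2*Y)))/3 = -4 + ((5 + T)/(2*Y))/3 = -4 + (5 + T)/(6*Y))
(J(6) + c(L, -4))² = (0 + (⅙)*(5 - 4 - 24*(-6))/(-6))² = (0 + (⅙)*(-⅙)*(5 - 4 + 144))² = (0 + (⅙)*(-⅙)*145)² = (0 - 145/36)² = (-145/36)² = 21025/1296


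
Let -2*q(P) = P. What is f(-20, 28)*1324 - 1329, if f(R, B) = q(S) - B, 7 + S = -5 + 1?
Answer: -31119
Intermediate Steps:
S = -11 (S = -7 + (-5 + 1) = -7 - 4 = -11)
q(P) = -P/2
f(R, B) = 11/2 - B (f(R, B) = -½*(-11) - B = 11/2 - B)
f(-20, 28)*1324 - 1329 = (11/2 - 1*28)*1324 - 1329 = (11/2 - 28)*1324 - 1329 = -45/2*1324 - 1329 = -29790 - 1329 = -31119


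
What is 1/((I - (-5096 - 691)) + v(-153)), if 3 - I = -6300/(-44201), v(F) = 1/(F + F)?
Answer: 13525506/78310707739 ≈ 0.00017272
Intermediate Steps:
v(F) = 1/(2*F)
I = 126303/44201 (I = 3 - (-6300)/(-44201) = 3 - (-6300)*(-1)/44201 = 3 - 1*6300/44201 = 3 - 6300/44201 = 126303/44201 ≈ 2.8575)
1/((I - (-5096 - 691)) + v(-153)) = 1/((126303/44201 - (-5096 - 691)) + (1/2)/(-153)) = 1/((126303/44201 - 1*(-5787)) + (1/2)*(-1/153)) = 1/((126303/44201 + 5787) - 1/306) = 1/(255917490/44201 - 1/306) = 1/(78310707739/13525506) = 13525506/78310707739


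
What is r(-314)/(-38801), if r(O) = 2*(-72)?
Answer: 144/38801 ≈ 0.0037112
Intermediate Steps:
r(O) = -144
r(-314)/(-38801) = -144/(-38801) = -144*(-1/38801) = 144/38801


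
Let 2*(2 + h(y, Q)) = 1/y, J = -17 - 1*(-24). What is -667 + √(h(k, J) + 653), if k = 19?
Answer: -667 + √940082/38 ≈ -641.48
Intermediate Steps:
J = 7 (J = -17 + 24 = 7)
h(y, Q) = -2 + 1/(2*y)
-667 + √(h(k, J) + 653) = -667 + √((-2 + (½)/19) + 653) = -667 + √((-2 + (½)*(1/19)) + 653) = -667 + √((-2 + 1/38) + 653) = -667 + √(-75/38 + 653) = -667 + √(24739/38) = -667 + √940082/38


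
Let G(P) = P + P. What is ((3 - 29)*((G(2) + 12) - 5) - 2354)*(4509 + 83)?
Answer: -12122880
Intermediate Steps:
G(P) = 2*P
((3 - 29)*((G(2) + 12) - 5) - 2354)*(4509 + 83) = ((3 - 29)*((2*2 + 12) - 5) - 2354)*(4509 + 83) = (-26*((4 + 12) - 5) - 2354)*4592 = (-26*(16 - 5) - 2354)*4592 = (-26*11 - 2354)*4592 = (-286 - 2354)*4592 = -2640*4592 = -12122880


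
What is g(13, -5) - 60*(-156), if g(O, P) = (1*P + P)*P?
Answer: 9410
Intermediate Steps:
g(O, P) = 2*P² (g(O, P) = (P + P)*P = (2*P)*P = 2*P²)
g(13, -5) - 60*(-156) = 2*(-5)² - 60*(-156) = 2*25 + 9360 = 50 + 9360 = 9410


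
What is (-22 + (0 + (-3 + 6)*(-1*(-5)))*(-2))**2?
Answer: 2704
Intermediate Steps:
(-22 + (0 + (-3 + 6)*(-1*(-5)))*(-2))**2 = (-22 + (0 + 3*5)*(-2))**2 = (-22 + (0 + 15)*(-2))**2 = (-22 + 15*(-2))**2 = (-22 - 30)**2 = (-52)**2 = 2704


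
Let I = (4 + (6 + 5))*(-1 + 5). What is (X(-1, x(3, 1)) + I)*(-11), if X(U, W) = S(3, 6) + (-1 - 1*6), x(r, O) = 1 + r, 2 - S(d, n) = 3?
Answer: -572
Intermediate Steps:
S(d, n) = -1 (S(d, n) = 2 - 1*3 = 2 - 3 = -1)
X(U, W) = -8 (X(U, W) = -1 + (-1 - 1*6) = -1 + (-1 - 6) = -1 - 7 = -8)
I = 60 (I = (4 + 11)*4 = 15*4 = 60)
(X(-1, x(3, 1)) + I)*(-11) = (-8 + 60)*(-11) = 52*(-11) = -572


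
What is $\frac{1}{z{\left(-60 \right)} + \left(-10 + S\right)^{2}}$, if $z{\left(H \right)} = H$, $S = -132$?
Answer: $\frac{1}{20104} \approx 4.9741 \cdot 10^{-5}$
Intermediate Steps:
$\frac{1}{z{\left(-60 \right)} + \left(-10 + S\right)^{2}} = \frac{1}{-60 + \left(-10 - 132\right)^{2}} = \frac{1}{-60 + \left(-142\right)^{2}} = \frac{1}{-60 + 20164} = \frac{1}{20104}$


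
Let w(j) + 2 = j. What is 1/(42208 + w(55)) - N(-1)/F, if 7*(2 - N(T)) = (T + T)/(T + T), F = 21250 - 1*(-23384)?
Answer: -78985/4401314106 ≈ -1.7946e-5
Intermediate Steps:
w(j) = -2 + j
F = 44634 (F = 21250 + 23384 = 44634)
N(T) = 13/7 (N(T) = 2 - (T + T)/(7*(T + T)) = 2 - 2*T/(7*(2*T)) = 2 - 2*T*1/(2*T)/7 = 2 - ⅐*1 = 2 - ⅐ = 13/7)
1/(42208 + w(55)) - N(-1)/F = 1/(42208 + (-2 + 55)) - 13/(7*44634) = 1/(42208 + 53) - 13/(7*44634) = 1/42261 - 1*13/312438 = 1/42261 - 13/312438 = -78985/4401314106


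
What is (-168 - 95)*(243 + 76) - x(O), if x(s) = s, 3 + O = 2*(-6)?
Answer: -83882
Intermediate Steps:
O = -15 (O = -3 + 2*(-6) = -3 - 12 = -15)
(-168 - 95)*(243 + 76) - x(O) = (-168 - 95)*(243 + 76) - 1*(-15) = -263*319 + 15 = -83897 + 15 = -83882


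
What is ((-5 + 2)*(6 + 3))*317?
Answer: -8559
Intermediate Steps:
((-5 + 2)*(6 + 3))*317 = -3*9*317 = -27*317 = -8559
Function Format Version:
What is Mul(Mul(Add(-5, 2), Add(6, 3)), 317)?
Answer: -8559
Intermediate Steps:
Mul(Mul(Add(-5, 2), Add(6, 3)), 317) = Mul(Mul(-3, 9), 317) = Mul(-27, 317) = -8559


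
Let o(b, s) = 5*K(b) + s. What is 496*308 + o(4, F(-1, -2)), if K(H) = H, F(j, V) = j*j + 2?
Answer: 152791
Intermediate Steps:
F(j, V) = 2 + j² (F(j, V) = j² + 2 = 2 + j²)
o(b, s) = s + 5*b (o(b, s) = 5*b + s = s + 5*b)
496*308 + o(4, F(-1, -2)) = 496*308 + ((2 + (-1)²) + 5*4) = 152768 + ((2 + 1) + 20) = 152768 + (3 + 20) = 152768 + 23 = 152791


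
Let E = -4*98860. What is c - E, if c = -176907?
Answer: 218533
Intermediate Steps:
E = -395440
c - E = -176907 - 1*(-395440) = -176907 + 395440 = 218533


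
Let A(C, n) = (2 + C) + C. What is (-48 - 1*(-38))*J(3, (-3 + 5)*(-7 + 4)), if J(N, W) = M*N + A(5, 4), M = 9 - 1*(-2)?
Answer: -450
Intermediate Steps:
A(C, n) = 2 + 2*C
M = 11 (M = 9 + 2 = 11)
J(N, W) = 12 + 11*N (J(N, W) = 11*N + (2 + 2*5) = 11*N + (2 + 10) = 11*N + 12 = 12 + 11*N)
(-48 - 1*(-38))*J(3, (-3 + 5)*(-7 + 4)) = (-48 - 1*(-38))*(12 + 11*3) = (-48 + 38)*(12 + 33) = -10*45 = -450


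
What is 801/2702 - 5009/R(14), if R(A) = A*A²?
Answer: -809741/529592 ≈ -1.5290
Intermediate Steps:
R(A) = A³
801/2702 - 5009/R(14) = 801/2702 - 5009/(14³) = 801*(1/2702) - 5009/2744 = 801/2702 - 5009*1/2744 = 801/2702 - 5009/2744 = -809741/529592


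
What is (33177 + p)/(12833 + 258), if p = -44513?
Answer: -872/1007 ≈ -0.86594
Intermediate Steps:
(33177 + p)/(12833 + 258) = (33177 - 44513)/(12833 + 258) = -11336/13091 = -11336*1/13091 = -872/1007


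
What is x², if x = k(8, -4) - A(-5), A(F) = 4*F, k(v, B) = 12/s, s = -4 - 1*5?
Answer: 3136/9 ≈ 348.44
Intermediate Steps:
s = -9 (s = -4 - 5 = -9)
k(v, B) = -4/3 (k(v, B) = 12/(-9) = 12*(-⅑) = -4/3)
x = 56/3 (x = -4/3 - 4*(-5) = -4/3 - 1*(-20) = -4/3 + 20 = 56/3 ≈ 18.667)
x² = (56/3)² = 3136/9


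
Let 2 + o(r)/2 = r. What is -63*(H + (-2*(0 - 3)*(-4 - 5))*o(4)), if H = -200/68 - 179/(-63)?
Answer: 231443/17 ≈ 13614.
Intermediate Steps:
o(r) = -4 + 2*r
H = -107/1071 (H = -200*1/68 - 179*(-1/63) = -50/17 + 179/63 = -107/1071 ≈ -0.099907)
-63*(H + (-2*(0 - 3)*(-4 - 5))*o(4)) = -63*(-107/1071 + (-2*(0 - 3)*(-4 - 5))*(-4 + 2*4)) = -63*(-107/1071 + (-(-6)*(-9))*(-4 + 8)) = -63*(-107/1071 - 2*27*4) = -63*(-107/1071 - 54*4) = -63*(-107/1071 - 216) = -63*(-231443/1071) = 231443/17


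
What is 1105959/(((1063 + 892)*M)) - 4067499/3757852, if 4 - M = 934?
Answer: -1925225591153/1138723102300 ≈ -1.6907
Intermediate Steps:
M = -930 (M = 4 - 1*934 = 4 - 934 = -930)
1105959/(((1063 + 892)*M)) - 4067499/3757852 = 1105959/(((1063 + 892)*(-930))) - 4067499/3757852 = 1105959/((1955*(-930))) - 4067499*1/3757852 = 1105959/(-1818150) - 4067499/3757852 = 1105959*(-1/1818150) - 4067499/3757852 = -368653/606050 - 4067499/3757852 = -1925225591153/1138723102300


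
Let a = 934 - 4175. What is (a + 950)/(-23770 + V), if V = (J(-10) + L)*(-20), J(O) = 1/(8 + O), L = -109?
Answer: 2291/21580 ≈ 0.10616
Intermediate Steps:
a = -3241
V = 2190 (V = (1/(8 - 10) - 109)*(-20) = (1/(-2) - 109)*(-20) = (-½ - 109)*(-20) = -219/2*(-20) = 2190)
(a + 950)/(-23770 + V) = (-3241 + 950)/(-23770 + 2190) = -2291/(-21580) = -2291*(-1/21580) = 2291/21580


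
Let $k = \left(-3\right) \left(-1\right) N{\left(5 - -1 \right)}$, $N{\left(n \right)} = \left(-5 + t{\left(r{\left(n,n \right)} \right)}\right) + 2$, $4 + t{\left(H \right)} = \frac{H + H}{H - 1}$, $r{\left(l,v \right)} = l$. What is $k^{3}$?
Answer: $- \frac{328509}{125} \approx -2628.1$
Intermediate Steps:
$t{\left(H \right)} = -4 + \frac{2 H}{-1 + H}$ ($t{\left(H \right)} = -4 + \frac{H + H}{H - 1} = -4 + \frac{2 H}{-1 + H}$)
$N{\left(n \right)} = -3 + \frac{2 \left(2 - n\right)}{-1 + n}$ ($N{\left(n \right)} = \left(-5 + \frac{2 \left(2 - n\right)}{-1 + n}\right) + 2 = -3 + \frac{2 \left(2 - n\right)}{-1 + n}$)
$k = - \frac{69}{5}$ ($k = \left(-3\right) \left(-1\right) \frac{7 - 5 \left(5 - -1\right)}{-1 + \left(5 - -1\right)} = 3 \frac{7 - 5 \left(5 + 1\right)}{-1 + \left(5 + 1\right)} = 3 \frac{7 - 30}{-1 + 6} = 3 \frac{7 - 30}{5} = 3 \cdot \frac{1}{5} \left(-23\right) = 3 \left(- \frac{23}{5}\right) = - \frac{69}{5} \approx -13.8$)
$k^{3} = \left(- \frac{69}{5}\right)^{3} = - \frac{328509}{125}$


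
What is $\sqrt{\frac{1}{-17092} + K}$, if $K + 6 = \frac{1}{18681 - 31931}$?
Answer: $\frac{i \sqrt{769340298220995}}{11323450} \approx 2.4495 i$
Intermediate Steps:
$K = - \frac{79501}{13250}$ ($K = -6 + \frac{1}{18681 - 31931} = -6 + \frac{1}{-13250} = -6 - \frac{1}{13250} = - \frac{79501}{13250} \approx -6.0001$)
$\sqrt{\frac{1}{-17092} + K} = \sqrt{\frac{1}{-17092} - \frac{79501}{13250}} = \sqrt{- \frac{1}{17092} - \frac{79501}{13250}} = \sqrt{- \frac{679422171}{113234500}} = \frac{i \sqrt{769340298220995}}{11323450}$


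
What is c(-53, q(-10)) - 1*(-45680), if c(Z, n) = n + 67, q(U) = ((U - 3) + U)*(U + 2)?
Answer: 45931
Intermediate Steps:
q(U) = (-3 + 2*U)*(2 + U) (q(U) = ((-3 + U) + U)*(2 + U) = (-3 + 2*U)*(2 + U))
c(Z, n) = 67 + n
c(-53, q(-10)) - 1*(-45680) = (67 + (-6 - 10 + 2*(-10)²)) - 1*(-45680) = (67 + (-6 - 10 + 2*100)) + 45680 = (67 + (-6 - 10 + 200)) + 45680 = (67 + 184) + 45680 = 251 + 45680 = 45931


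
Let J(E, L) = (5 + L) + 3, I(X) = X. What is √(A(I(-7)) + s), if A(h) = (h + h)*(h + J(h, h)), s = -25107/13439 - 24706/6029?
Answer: √512280590332578277/81023731 ≈ 8.8337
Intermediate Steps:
J(E, L) = 8 + L
s = -483394037/81023731 (s = -25107*1/13439 - 24706*1/6029 = -25107/13439 - 24706/6029 = -483394037/81023731 ≈ -5.9661)
A(h) = 2*h*(8 + 2*h) (A(h) = (h + h)*(h + (8 + h)) = (2*h)*(8 + 2*h) = 2*h*(8 + 2*h))
√(A(I(-7)) + s) = √(4*(-7)*(4 - 7) - 483394037/81023731) = √(4*(-7)*(-3) - 483394037/81023731) = √(84 - 483394037/81023731) = √(6322599367/81023731) = √512280590332578277/81023731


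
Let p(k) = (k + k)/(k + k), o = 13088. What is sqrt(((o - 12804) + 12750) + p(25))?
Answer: sqrt(13035) ≈ 114.17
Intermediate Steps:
p(k) = 1 (p(k) = (2*k)/((2*k)) = (2*k)*(1/(2*k)) = 1)
sqrt(((o - 12804) + 12750) + p(25)) = sqrt(((13088 - 12804) + 12750) + 1) = sqrt((284 + 12750) + 1) = sqrt(13034 + 1) = sqrt(13035)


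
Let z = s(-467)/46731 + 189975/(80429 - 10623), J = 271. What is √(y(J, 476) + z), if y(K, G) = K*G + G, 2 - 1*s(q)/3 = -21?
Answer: √153086937831400401037374/1087368062 ≈ 359.83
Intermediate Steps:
s(q) = 69 (s(q) = 6 - 3*(-21) = 6 + 63 = 69)
y(K, G) = G + G*K (y(K, G) = G*K + G = G + G*K)
z = 2960846113/1087368062 (z = 69/46731 + 189975/(80429 - 10623) = 69*(1/46731) + 189975/69806 = 23/15577 + 189975*(1/69806) = 23/15577 + 189975/69806 = 2960846113/1087368062 ≈ 2.7229)
√(y(J, 476) + z) = √(476*(1 + 271) + 2960846113/1087368062) = √(476*272 + 2960846113/1087368062) = √(129472 + 2960846113/1087368062) = √(140786678569377/1087368062) = √153086937831400401037374/1087368062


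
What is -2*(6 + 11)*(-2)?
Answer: 68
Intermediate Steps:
-2*(6 + 11)*(-2) = -2*17*(-2) = -2*(-34) = -1*(-68) = 68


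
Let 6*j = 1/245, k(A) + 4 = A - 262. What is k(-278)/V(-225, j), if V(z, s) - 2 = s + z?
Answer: 799680/327809 ≈ 2.4395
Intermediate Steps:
k(A) = -266 + A (k(A) = -4 + (A - 262) = -4 + (-262 + A) = -266 + A)
j = 1/1470 (j = (⅙)/245 = (⅙)*(1/245) = 1/1470 ≈ 0.00068027)
V(z, s) = 2 + s + z (V(z, s) = 2 + (s + z) = 2 + s + z)
k(-278)/V(-225, j) = (-266 - 278)/(2 + 1/1470 - 225) = -544/(-327809/1470) = -544*(-1470/327809) = 799680/327809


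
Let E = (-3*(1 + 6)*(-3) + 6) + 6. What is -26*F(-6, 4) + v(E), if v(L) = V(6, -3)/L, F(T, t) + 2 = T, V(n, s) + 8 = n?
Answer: 15598/75 ≈ 207.97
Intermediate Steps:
V(n, s) = -8 + n
F(T, t) = -2 + T
E = 75 (E = (-21*(-3) + 6) + 6 = (-3*(-21) + 6) + 6 = (63 + 6) + 6 = 69 + 6 = 75)
v(L) = -2/L (v(L) = (-8 + 6)/L = -2/L)
-26*F(-6, 4) + v(E) = -26*(-2 - 6) - 2/75 = -26*(-8) - 2*1/75 = 208 - 2/75 = 15598/75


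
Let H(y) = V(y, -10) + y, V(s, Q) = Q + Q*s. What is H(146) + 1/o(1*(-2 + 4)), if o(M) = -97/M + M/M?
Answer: -125782/95 ≈ -1324.0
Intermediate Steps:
H(y) = -10 - 9*y (H(y) = -10*(1 + y) + y = (-10 - 10*y) + y = -10 - 9*y)
o(M) = 1 - 97/M (o(M) = -97/M + 1 = 1 - 97/M)
H(146) + 1/o(1*(-2 + 4)) = (-10 - 9*146) + 1/((-97 + 1*(-2 + 4))/((1*(-2 + 4)))) = (-10 - 1314) + 1/((-97 + 1*2)/((1*2))) = -1324 + 1/((-97 + 2)/2) = -1324 + 1/((½)*(-95)) = -1324 + 1/(-95/2) = -1324 - 2/95 = -125782/95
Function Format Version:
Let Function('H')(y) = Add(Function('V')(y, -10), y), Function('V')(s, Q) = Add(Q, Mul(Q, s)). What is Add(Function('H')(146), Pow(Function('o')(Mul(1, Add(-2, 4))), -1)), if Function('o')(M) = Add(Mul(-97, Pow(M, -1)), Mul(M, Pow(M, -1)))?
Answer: Rational(-125782, 95) ≈ -1324.0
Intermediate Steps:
Function('H')(y) = Add(-10, Mul(-9, y)) (Function('H')(y) = Add(Mul(-10, Add(1, y)), y) = Add(Add(-10, Mul(-10, y)), y) = Add(-10, Mul(-9, y)))
Function('o')(M) = Add(1, Mul(-97, Pow(M, -1))) (Function('o')(M) = Add(Mul(-97, Pow(M, -1)), 1) = Add(1, Mul(-97, Pow(M, -1))))
Add(Function('H')(146), Pow(Function('o')(Mul(1, Add(-2, 4))), -1)) = Add(Add(-10, Mul(-9, 146)), Pow(Mul(Pow(Mul(1, Add(-2, 4)), -1), Add(-97, Mul(1, Add(-2, 4)))), -1)) = Add(Add(-10, -1314), Pow(Mul(Pow(Mul(1, 2), -1), Add(-97, Mul(1, 2))), -1)) = Add(-1324, Pow(Mul(Pow(2, -1), Add(-97, 2)), -1)) = Add(-1324, Pow(Mul(Rational(1, 2), -95), -1)) = Add(-1324, Pow(Rational(-95, 2), -1)) = Add(-1324, Rational(-2, 95)) = Rational(-125782, 95)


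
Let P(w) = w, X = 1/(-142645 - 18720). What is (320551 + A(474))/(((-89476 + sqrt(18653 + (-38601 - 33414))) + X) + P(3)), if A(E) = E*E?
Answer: -635123295763252993165/104225882862448974883 - 14196982234177075*I*sqrt(53362)/208451765724897949766 ≈ -6.0937 - 0.015733*I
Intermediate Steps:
X = -1/161365 (X = 1/(-161365) = -1/161365 ≈ -6.1971e-6)
A(E) = E**2
(320551 + A(474))/(((-89476 + sqrt(18653 + (-38601 - 33414))) + X) + P(3)) = (320551 + 474**2)/(((-89476 + sqrt(18653 + (-38601 - 33414))) - 1/161365) + 3) = (320551 + 224676)/(((-89476 + sqrt(18653 - 72015)) - 1/161365) + 3) = 545227/(((-89476 + sqrt(-53362)) - 1/161365) + 3) = 545227/(((-89476 + I*sqrt(53362)) - 1/161365) + 3) = 545227/((-14438294741/161365 + I*sqrt(53362)) + 3) = 545227/(-14437810646/161365 + I*sqrt(53362))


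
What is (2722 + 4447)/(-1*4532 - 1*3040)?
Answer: -7169/7572 ≈ -0.94678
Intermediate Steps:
(2722 + 4447)/(-1*4532 - 1*3040) = 7169/(-4532 - 3040) = 7169/(-7572) = 7169*(-1/7572) = -7169/7572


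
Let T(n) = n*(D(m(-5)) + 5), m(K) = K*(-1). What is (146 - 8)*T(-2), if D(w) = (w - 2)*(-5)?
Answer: 2760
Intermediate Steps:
m(K) = -K
D(w) = 10 - 5*w (D(w) = (-2 + w)*(-5) = 10 - 5*w)
T(n) = -10*n (T(n) = n*((10 - (-5)*(-5)) + 5) = n*((10 - 5*5) + 5) = n*((10 - 25) + 5) = n*(-15 + 5) = n*(-10) = -10*n)
(146 - 8)*T(-2) = (146 - 8)*(-10*(-2)) = 138*20 = 2760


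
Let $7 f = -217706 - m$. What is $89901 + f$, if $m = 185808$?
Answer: $\frac{225793}{7} \approx 32256.0$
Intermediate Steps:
$f = - \frac{403514}{7}$ ($f = \frac{-217706 - 185808}{7} = \frac{1}{7} \left(-403514\right) = - \frac{403514}{7} \approx -57645.0$)
$89901 + f = 89901 - \frac{403514}{7} = \frac{225793}{7}$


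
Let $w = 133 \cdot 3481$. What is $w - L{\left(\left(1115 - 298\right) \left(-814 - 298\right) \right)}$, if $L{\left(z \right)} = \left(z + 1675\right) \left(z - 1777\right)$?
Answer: $-825468745976$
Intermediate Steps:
$L{\left(z \right)} = \left(-1777 + z\right) \left(1675 + z\right)$ ($L{\left(z \right)} = \left(1675 + z\right) \left(-1777 + z\right) = \left(-1777 + z\right) \left(1675 + z\right)$)
$w = 462973$
$w - L{\left(\left(1115 - 298\right) \left(-814 - 298\right) \right)} = 462973 - \left(-2976475 + \left(\left(1115 - 298\right) \left(-814 - 298\right)\right)^{2} - 102 \left(1115 - 298\right) \left(-814 - 298\right)\right) = 462973 - \left(-2976475 + \left(817 \left(-1112\right)\right)^{2} - 102 \cdot 817 \left(-1112\right)\right) = 462973 - \left(-2976475 + \left(-908504\right)^{2} - -92667408\right) = 462973 - \left(-2976475 + 825379518016 + 92667408\right) = 462973 - 825469208949 = -825468745976$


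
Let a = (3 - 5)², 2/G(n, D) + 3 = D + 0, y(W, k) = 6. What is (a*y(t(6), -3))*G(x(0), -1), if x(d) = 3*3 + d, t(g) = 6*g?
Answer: -12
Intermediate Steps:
x(d) = 9 + d
G(n, D) = 2/(-3 + D) (G(n, D) = 2/(-3 + (D + 0)) = 2/(-3 + D))
a = 4 (a = (-2)² = 4)
(a*y(t(6), -3))*G(x(0), -1) = (4*6)*(2/(-3 - 1)) = 24*(2/(-4)) = 24*(2*(-¼)) = 24*(-½) = -12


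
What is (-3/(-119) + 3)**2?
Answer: 129600/14161 ≈ 9.1519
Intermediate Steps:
(-3/(-119) + 3)**2 = (-3*(-1/119) + 3)**2 = (3/119 + 3)**2 = (360/119)**2 = 129600/14161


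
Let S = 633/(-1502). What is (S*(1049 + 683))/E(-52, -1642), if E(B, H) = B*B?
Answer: -274089/1015352 ≈ -0.26994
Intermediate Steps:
S = -633/1502 (S = 633*(-1/1502) = -633/1502 ≈ -0.42144)
E(B, H) = B²
(S*(1049 + 683))/E(-52, -1642) = (-633*(1049 + 683)/1502)/((-52)²) = -633/1502*1732/2704 = -548178/751*1/2704 = -274089/1015352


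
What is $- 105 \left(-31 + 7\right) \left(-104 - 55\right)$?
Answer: $-400680$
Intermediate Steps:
$- 105 \left(-31 + 7\right) \left(-104 - 55\right) = - 105 \left(\left(-24\right) \left(-159\right)\right) = \left(-105\right) 3816 = -400680$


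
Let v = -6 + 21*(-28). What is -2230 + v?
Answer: -2824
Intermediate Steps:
v = -594 (v = -6 - 588 = -594)
-2230 + v = -2230 - 594 = -2824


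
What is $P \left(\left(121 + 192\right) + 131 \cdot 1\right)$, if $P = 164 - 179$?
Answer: $-6660$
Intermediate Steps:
$P = -15$ ($P = 164 - 179 = -15$)
$P \left(\left(121 + 192\right) + 131 \cdot 1\right) = - 15 \left(\left(121 + 192\right) + 131 \cdot 1\right) = - 15 \left(313 + 131\right) = \left(-15\right) 444 = -6660$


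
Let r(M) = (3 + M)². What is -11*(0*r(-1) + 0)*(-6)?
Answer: 0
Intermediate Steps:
-11*(0*r(-1) + 0)*(-6) = -11*(0*(3 - 1)² + 0)*(-6) = -11*(0*2² + 0)*(-6) = -11*(0*4 + 0)*(-6) = -11*(0 + 0)*(-6) = -11*0*(-6) = 0*(-6) = 0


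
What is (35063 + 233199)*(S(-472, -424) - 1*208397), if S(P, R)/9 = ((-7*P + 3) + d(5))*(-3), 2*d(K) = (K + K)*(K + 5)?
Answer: -80219995432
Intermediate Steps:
d(K) = K*(5 + K) (d(K) = ((K + K)*(K + 5))/2 = ((2*K)*(5 + K))/2 = (2*K*(5 + K))/2 = K*(5 + K))
S(P, R) = -1431 + 189*P (S(P, R) = 9*(((-7*P + 3) + 5*(5 + 5))*(-3)) = 9*(((3 - 7*P) + 5*10)*(-3)) = 9*(((3 - 7*P) + 50)*(-3)) = 9*((53 - 7*P)*(-3)) = 9*(-159 + 21*P) = -1431 + 189*P)
(35063 + 233199)*(S(-472, -424) - 1*208397) = (35063 + 233199)*((-1431 + 189*(-472)) - 1*208397) = 268262*((-1431 - 89208) - 208397) = 268262*(-90639 - 208397) = 268262*(-299036) = -80219995432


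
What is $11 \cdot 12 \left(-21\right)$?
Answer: $-2772$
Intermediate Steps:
$11 \cdot 12 \left(-21\right) = 132 \left(-21\right) = -2772$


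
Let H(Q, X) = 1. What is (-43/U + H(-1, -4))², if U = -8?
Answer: 2601/64 ≈ 40.641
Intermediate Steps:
(-43/U + H(-1, -4))² = (-43/(-8) + 1)² = (-43*(-⅛) + 1)² = (43/8 + 1)² = (51/8)² = 2601/64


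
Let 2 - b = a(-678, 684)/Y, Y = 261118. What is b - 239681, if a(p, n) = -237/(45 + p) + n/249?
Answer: -84310951400327/351766118 ≈ -2.3968e+5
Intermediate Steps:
a(p, n) = -237/(45 + p) + n/249 (a(p, n) = -237/(45 + p) + n*(1/249) = -237/(45 + p) + n/249)
b = 703528031/351766118 (b = 2 - (-59013 + 45*684 + 684*(-678))/(249*(45 - 678))/261118 = 2 - (1/249)*(-59013 + 30780 - 463752)/(-633)/261118 = 2 - (1/249)*(-1/633)*(-491985)/261118 = 2 - 54665/(17513*261118) = 2 - 1*4205/351766118 = 2 - 4205/351766118 = 703528031/351766118 ≈ 2.0000)
b - 239681 = 703528031/351766118 - 239681 = -84310951400327/351766118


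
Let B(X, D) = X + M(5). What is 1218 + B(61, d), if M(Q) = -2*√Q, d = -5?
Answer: 1279 - 2*√5 ≈ 1274.5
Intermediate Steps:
B(X, D) = X - 2*√5
1218 + B(61, d) = 1218 + (61 - 2*√5) = 1279 - 2*√5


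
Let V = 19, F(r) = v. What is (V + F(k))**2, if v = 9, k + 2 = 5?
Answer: 784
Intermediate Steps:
k = 3 (k = -2 + 5 = 3)
F(r) = 9
(V + F(k))**2 = (19 + 9)**2 = 28**2 = 784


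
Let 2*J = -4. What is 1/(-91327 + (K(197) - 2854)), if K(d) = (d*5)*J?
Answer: -1/96151 ≈ -1.0400e-5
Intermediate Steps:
J = -2 (J = (½)*(-4) = -2)
K(d) = -10*d (K(d) = (d*5)*(-2) = (5*d)*(-2) = -10*d)
1/(-91327 + (K(197) - 2854)) = 1/(-91327 + (-10*197 - 2854)) = 1/(-91327 + (-1970 - 2854)) = 1/(-91327 - 4824) = 1/(-96151) = -1/96151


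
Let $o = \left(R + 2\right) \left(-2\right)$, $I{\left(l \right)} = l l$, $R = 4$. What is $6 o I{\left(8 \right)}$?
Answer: $-4608$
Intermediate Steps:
$I{\left(l \right)} = l^{2}$
$o = -12$ ($o = \left(4 + 2\right) \left(-2\right) = 6 \left(-2\right) = -12$)
$6 o I{\left(8 \right)} = 6 \left(-12\right) 8^{2} = \left(-72\right) 64 = -4608$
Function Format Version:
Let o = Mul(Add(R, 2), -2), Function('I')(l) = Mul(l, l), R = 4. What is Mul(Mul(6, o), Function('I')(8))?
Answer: -4608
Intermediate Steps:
Function('I')(l) = Pow(l, 2)
o = -12 (o = Mul(Add(4, 2), -2) = Mul(6, -2) = -12)
Mul(Mul(6, o), Function('I')(8)) = Mul(Mul(6, -12), Pow(8, 2)) = Mul(-72, 64) = -4608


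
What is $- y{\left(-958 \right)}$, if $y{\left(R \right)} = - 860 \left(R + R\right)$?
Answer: $-1647760$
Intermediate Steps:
$y{\left(R \right)} = - 1720 R$ ($y{\left(R \right)} = - 860 \cdot 2 R = - 1720 R$)
$- y{\left(-958 \right)} = - \left(-1720\right) \left(-958\right) = \left(-1\right) 1647760 = -1647760$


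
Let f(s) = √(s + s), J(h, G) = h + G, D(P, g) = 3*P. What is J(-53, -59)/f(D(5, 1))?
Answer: -56*√30/15 ≈ -20.448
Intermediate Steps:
J(h, G) = G + h
f(s) = √2*√s (f(s) = √(2*s) = √2*√s)
J(-53, -59)/f(D(5, 1)) = (-59 - 53)/((√2*√(3*5))) = -112*√30/30 = -56*√30/15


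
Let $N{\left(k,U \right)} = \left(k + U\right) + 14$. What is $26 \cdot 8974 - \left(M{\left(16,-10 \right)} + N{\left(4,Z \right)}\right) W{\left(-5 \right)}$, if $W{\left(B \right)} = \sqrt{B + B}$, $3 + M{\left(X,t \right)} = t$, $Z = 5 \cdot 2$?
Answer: $233324 - 15 i \sqrt{10} \approx 2.3332 \cdot 10^{5} - 47.434 i$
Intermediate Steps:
$Z = 10$
$N{\left(k,U \right)} = 14 + U + k$ ($N{\left(k,U \right)} = \left(U + k\right) + 14 = 14 + U + k$)
$M{\left(X,t \right)} = -3 + t$
$W{\left(B \right)} = \sqrt{2} \sqrt{B}$ ($W{\left(B \right)} = \sqrt{2 B} = \sqrt{2} \sqrt{B}$)
$26 \cdot 8974 - \left(M{\left(16,-10 \right)} + N{\left(4,Z \right)}\right) W{\left(-5 \right)} = 26 \cdot 8974 - \left(\left(-3 - 10\right) + \left(14 + 10 + 4\right)\right) \sqrt{2} \sqrt{-5} = 233324 - \left(-13 + 28\right) \sqrt{2} i \sqrt{5} = 233324 - 15 i \sqrt{10}$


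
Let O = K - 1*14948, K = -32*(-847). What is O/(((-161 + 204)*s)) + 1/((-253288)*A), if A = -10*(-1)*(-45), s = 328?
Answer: 173192003963/200946034800 ≈ 0.86188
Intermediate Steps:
K = 27104
A = -450 (A = 10*(-45) = -450)
O = 12156 (O = 27104 - 1*14948 = 27104 - 14948 = 12156)
O/(((-161 + 204)*s)) + 1/((-253288)*A) = 12156/(((-161 + 204)*328)) + 1/(-253288*(-450)) = 12156/((43*328)) - 1/253288*(-1/450) = 12156/14104 + 1/113979600 = 12156*(1/14104) + 1/113979600 = 3039/3526 + 1/113979600 = 173192003963/200946034800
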